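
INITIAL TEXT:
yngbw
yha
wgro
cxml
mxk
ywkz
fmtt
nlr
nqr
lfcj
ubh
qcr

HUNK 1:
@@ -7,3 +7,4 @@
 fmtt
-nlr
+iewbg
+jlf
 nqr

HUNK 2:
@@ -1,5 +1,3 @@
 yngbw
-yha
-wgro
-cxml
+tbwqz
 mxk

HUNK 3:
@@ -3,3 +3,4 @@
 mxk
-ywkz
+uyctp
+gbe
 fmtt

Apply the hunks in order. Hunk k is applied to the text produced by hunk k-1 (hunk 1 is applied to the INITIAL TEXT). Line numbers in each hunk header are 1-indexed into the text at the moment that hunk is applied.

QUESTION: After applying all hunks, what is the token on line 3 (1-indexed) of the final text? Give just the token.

Hunk 1: at line 7 remove [nlr] add [iewbg,jlf] -> 13 lines: yngbw yha wgro cxml mxk ywkz fmtt iewbg jlf nqr lfcj ubh qcr
Hunk 2: at line 1 remove [yha,wgro,cxml] add [tbwqz] -> 11 lines: yngbw tbwqz mxk ywkz fmtt iewbg jlf nqr lfcj ubh qcr
Hunk 3: at line 3 remove [ywkz] add [uyctp,gbe] -> 12 lines: yngbw tbwqz mxk uyctp gbe fmtt iewbg jlf nqr lfcj ubh qcr
Final line 3: mxk

Answer: mxk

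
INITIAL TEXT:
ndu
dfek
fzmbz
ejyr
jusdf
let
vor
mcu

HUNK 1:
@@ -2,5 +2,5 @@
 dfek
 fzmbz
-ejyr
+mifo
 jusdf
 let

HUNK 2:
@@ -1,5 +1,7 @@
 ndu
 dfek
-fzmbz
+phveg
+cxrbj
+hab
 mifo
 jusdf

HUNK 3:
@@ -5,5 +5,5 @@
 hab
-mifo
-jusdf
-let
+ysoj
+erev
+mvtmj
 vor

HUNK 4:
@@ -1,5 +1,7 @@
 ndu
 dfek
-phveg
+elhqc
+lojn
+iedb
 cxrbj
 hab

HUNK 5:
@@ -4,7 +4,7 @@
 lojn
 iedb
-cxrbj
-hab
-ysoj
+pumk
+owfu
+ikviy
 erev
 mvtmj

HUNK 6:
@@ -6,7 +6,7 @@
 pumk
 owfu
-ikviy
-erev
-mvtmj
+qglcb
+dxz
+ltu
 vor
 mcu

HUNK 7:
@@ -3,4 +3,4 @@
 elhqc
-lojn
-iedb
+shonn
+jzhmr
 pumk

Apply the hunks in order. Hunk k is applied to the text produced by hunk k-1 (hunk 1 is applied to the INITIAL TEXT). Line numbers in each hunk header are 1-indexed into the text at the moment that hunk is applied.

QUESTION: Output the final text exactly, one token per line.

Hunk 1: at line 2 remove [ejyr] add [mifo] -> 8 lines: ndu dfek fzmbz mifo jusdf let vor mcu
Hunk 2: at line 1 remove [fzmbz] add [phveg,cxrbj,hab] -> 10 lines: ndu dfek phveg cxrbj hab mifo jusdf let vor mcu
Hunk 3: at line 5 remove [mifo,jusdf,let] add [ysoj,erev,mvtmj] -> 10 lines: ndu dfek phveg cxrbj hab ysoj erev mvtmj vor mcu
Hunk 4: at line 1 remove [phveg] add [elhqc,lojn,iedb] -> 12 lines: ndu dfek elhqc lojn iedb cxrbj hab ysoj erev mvtmj vor mcu
Hunk 5: at line 4 remove [cxrbj,hab,ysoj] add [pumk,owfu,ikviy] -> 12 lines: ndu dfek elhqc lojn iedb pumk owfu ikviy erev mvtmj vor mcu
Hunk 6: at line 6 remove [ikviy,erev,mvtmj] add [qglcb,dxz,ltu] -> 12 lines: ndu dfek elhqc lojn iedb pumk owfu qglcb dxz ltu vor mcu
Hunk 7: at line 3 remove [lojn,iedb] add [shonn,jzhmr] -> 12 lines: ndu dfek elhqc shonn jzhmr pumk owfu qglcb dxz ltu vor mcu

Answer: ndu
dfek
elhqc
shonn
jzhmr
pumk
owfu
qglcb
dxz
ltu
vor
mcu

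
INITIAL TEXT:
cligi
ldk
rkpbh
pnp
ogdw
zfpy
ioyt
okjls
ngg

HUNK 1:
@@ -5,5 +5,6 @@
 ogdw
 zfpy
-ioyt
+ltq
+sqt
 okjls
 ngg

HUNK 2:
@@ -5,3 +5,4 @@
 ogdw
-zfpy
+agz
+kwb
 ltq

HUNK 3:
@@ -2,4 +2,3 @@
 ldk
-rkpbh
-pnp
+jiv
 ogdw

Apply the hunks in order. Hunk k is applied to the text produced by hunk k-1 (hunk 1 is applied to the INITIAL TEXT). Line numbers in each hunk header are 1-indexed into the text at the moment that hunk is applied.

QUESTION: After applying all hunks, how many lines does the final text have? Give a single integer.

Hunk 1: at line 5 remove [ioyt] add [ltq,sqt] -> 10 lines: cligi ldk rkpbh pnp ogdw zfpy ltq sqt okjls ngg
Hunk 2: at line 5 remove [zfpy] add [agz,kwb] -> 11 lines: cligi ldk rkpbh pnp ogdw agz kwb ltq sqt okjls ngg
Hunk 3: at line 2 remove [rkpbh,pnp] add [jiv] -> 10 lines: cligi ldk jiv ogdw agz kwb ltq sqt okjls ngg
Final line count: 10

Answer: 10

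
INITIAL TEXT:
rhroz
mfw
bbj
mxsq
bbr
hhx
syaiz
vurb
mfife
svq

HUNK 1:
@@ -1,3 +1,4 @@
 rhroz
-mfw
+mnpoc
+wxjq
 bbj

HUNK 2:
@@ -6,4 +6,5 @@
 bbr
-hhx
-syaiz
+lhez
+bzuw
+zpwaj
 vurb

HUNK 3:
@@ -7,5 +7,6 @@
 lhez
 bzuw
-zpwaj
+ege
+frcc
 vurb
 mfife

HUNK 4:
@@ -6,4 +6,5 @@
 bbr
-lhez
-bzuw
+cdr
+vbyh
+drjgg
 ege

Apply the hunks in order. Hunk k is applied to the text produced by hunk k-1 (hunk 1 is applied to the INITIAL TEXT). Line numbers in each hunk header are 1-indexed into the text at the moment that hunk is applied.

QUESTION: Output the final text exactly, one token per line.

Answer: rhroz
mnpoc
wxjq
bbj
mxsq
bbr
cdr
vbyh
drjgg
ege
frcc
vurb
mfife
svq

Derivation:
Hunk 1: at line 1 remove [mfw] add [mnpoc,wxjq] -> 11 lines: rhroz mnpoc wxjq bbj mxsq bbr hhx syaiz vurb mfife svq
Hunk 2: at line 6 remove [hhx,syaiz] add [lhez,bzuw,zpwaj] -> 12 lines: rhroz mnpoc wxjq bbj mxsq bbr lhez bzuw zpwaj vurb mfife svq
Hunk 3: at line 7 remove [zpwaj] add [ege,frcc] -> 13 lines: rhroz mnpoc wxjq bbj mxsq bbr lhez bzuw ege frcc vurb mfife svq
Hunk 4: at line 6 remove [lhez,bzuw] add [cdr,vbyh,drjgg] -> 14 lines: rhroz mnpoc wxjq bbj mxsq bbr cdr vbyh drjgg ege frcc vurb mfife svq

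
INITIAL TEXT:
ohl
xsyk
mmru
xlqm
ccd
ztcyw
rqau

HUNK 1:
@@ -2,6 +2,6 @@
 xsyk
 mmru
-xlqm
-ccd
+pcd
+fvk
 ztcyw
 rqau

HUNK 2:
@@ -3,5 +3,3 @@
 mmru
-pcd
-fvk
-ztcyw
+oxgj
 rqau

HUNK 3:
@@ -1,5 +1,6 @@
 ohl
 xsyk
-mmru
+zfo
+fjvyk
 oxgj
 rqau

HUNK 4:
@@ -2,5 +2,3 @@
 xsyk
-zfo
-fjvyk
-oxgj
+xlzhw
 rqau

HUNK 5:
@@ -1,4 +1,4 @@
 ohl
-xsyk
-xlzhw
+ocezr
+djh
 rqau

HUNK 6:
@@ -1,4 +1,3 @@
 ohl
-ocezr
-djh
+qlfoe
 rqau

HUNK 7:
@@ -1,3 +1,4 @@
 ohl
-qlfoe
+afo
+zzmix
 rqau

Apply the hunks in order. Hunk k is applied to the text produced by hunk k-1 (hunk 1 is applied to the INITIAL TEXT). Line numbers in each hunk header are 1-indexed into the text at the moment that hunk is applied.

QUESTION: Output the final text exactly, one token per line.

Hunk 1: at line 2 remove [xlqm,ccd] add [pcd,fvk] -> 7 lines: ohl xsyk mmru pcd fvk ztcyw rqau
Hunk 2: at line 3 remove [pcd,fvk,ztcyw] add [oxgj] -> 5 lines: ohl xsyk mmru oxgj rqau
Hunk 3: at line 1 remove [mmru] add [zfo,fjvyk] -> 6 lines: ohl xsyk zfo fjvyk oxgj rqau
Hunk 4: at line 2 remove [zfo,fjvyk,oxgj] add [xlzhw] -> 4 lines: ohl xsyk xlzhw rqau
Hunk 5: at line 1 remove [xsyk,xlzhw] add [ocezr,djh] -> 4 lines: ohl ocezr djh rqau
Hunk 6: at line 1 remove [ocezr,djh] add [qlfoe] -> 3 lines: ohl qlfoe rqau
Hunk 7: at line 1 remove [qlfoe] add [afo,zzmix] -> 4 lines: ohl afo zzmix rqau

Answer: ohl
afo
zzmix
rqau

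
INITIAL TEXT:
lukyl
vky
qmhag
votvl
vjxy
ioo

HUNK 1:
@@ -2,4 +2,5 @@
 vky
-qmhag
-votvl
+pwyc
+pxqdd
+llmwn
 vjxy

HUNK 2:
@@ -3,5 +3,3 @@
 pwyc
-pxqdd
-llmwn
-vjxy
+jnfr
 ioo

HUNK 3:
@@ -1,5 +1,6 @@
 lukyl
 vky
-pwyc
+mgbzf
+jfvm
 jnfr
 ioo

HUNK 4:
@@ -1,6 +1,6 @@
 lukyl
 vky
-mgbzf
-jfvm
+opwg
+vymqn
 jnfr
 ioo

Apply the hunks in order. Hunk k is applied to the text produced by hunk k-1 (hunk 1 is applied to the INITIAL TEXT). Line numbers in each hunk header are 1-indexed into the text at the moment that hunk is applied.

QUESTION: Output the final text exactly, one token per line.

Hunk 1: at line 2 remove [qmhag,votvl] add [pwyc,pxqdd,llmwn] -> 7 lines: lukyl vky pwyc pxqdd llmwn vjxy ioo
Hunk 2: at line 3 remove [pxqdd,llmwn,vjxy] add [jnfr] -> 5 lines: lukyl vky pwyc jnfr ioo
Hunk 3: at line 1 remove [pwyc] add [mgbzf,jfvm] -> 6 lines: lukyl vky mgbzf jfvm jnfr ioo
Hunk 4: at line 1 remove [mgbzf,jfvm] add [opwg,vymqn] -> 6 lines: lukyl vky opwg vymqn jnfr ioo

Answer: lukyl
vky
opwg
vymqn
jnfr
ioo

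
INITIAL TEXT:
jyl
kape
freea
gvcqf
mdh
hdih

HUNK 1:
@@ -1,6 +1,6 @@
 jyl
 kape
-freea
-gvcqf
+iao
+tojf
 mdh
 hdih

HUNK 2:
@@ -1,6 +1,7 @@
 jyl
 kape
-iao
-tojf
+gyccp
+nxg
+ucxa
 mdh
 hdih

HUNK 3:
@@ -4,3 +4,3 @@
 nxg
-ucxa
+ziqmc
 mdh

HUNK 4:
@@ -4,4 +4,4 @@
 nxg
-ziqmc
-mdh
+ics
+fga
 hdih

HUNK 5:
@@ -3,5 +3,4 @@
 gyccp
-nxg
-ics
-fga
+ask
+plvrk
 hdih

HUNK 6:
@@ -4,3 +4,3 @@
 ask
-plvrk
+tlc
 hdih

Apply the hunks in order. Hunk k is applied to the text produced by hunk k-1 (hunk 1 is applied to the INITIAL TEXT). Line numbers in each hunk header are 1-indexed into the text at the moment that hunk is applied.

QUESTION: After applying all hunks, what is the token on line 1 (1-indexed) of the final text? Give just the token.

Hunk 1: at line 1 remove [freea,gvcqf] add [iao,tojf] -> 6 lines: jyl kape iao tojf mdh hdih
Hunk 2: at line 1 remove [iao,tojf] add [gyccp,nxg,ucxa] -> 7 lines: jyl kape gyccp nxg ucxa mdh hdih
Hunk 3: at line 4 remove [ucxa] add [ziqmc] -> 7 lines: jyl kape gyccp nxg ziqmc mdh hdih
Hunk 4: at line 4 remove [ziqmc,mdh] add [ics,fga] -> 7 lines: jyl kape gyccp nxg ics fga hdih
Hunk 5: at line 3 remove [nxg,ics,fga] add [ask,plvrk] -> 6 lines: jyl kape gyccp ask plvrk hdih
Hunk 6: at line 4 remove [plvrk] add [tlc] -> 6 lines: jyl kape gyccp ask tlc hdih
Final line 1: jyl

Answer: jyl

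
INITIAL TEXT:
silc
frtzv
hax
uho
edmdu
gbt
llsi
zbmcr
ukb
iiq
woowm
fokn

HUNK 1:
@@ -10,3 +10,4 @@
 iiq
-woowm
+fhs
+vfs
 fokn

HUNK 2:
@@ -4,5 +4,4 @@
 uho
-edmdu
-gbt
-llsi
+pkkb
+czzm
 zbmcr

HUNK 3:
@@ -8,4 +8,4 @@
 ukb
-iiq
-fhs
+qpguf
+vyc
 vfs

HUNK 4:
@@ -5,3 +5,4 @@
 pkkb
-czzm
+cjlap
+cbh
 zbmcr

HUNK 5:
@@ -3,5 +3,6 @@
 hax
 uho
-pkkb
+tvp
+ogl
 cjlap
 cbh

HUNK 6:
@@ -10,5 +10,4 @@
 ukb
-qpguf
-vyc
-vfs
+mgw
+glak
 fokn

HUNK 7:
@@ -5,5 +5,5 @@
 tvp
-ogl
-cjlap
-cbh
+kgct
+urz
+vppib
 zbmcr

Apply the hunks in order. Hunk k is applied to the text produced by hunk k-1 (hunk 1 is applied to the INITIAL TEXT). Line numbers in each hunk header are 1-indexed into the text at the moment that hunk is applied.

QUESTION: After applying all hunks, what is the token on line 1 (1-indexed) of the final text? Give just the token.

Hunk 1: at line 10 remove [woowm] add [fhs,vfs] -> 13 lines: silc frtzv hax uho edmdu gbt llsi zbmcr ukb iiq fhs vfs fokn
Hunk 2: at line 4 remove [edmdu,gbt,llsi] add [pkkb,czzm] -> 12 lines: silc frtzv hax uho pkkb czzm zbmcr ukb iiq fhs vfs fokn
Hunk 3: at line 8 remove [iiq,fhs] add [qpguf,vyc] -> 12 lines: silc frtzv hax uho pkkb czzm zbmcr ukb qpguf vyc vfs fokn
Hunk 4: at line 5 remove [czzm] add [cjlap,cbh] -> 13 lines: silc frtzv hax uho pkkb cjlap cbh zbmcr ukb qpguf vyc vfs fokn
Hunk 5: at line 3 remove [pkkb] add [tvp,ogl] -> 14 lines: silc frtzv hax uho tvp ogl cjlap cbh zbmcr ukb qpguf vyc vfs fokn
Hunk 6: at line 10 remove [qpguf,vyc,vfs] add [mgw,glak] -> 13 lines: silc frtzv hax uho tvp ogl cjlap cbh zbmcr ukb mgw glak fokn
Hunk 7: at line 5 remove [ogl,cjlap,cbh] add [kgct,urz,vppib] -> 13 lines: silc frtzv hax uho tvp kgct urz vppib zbmcr ukb mgw glak fokn
Final line 1: silc

Answer: silc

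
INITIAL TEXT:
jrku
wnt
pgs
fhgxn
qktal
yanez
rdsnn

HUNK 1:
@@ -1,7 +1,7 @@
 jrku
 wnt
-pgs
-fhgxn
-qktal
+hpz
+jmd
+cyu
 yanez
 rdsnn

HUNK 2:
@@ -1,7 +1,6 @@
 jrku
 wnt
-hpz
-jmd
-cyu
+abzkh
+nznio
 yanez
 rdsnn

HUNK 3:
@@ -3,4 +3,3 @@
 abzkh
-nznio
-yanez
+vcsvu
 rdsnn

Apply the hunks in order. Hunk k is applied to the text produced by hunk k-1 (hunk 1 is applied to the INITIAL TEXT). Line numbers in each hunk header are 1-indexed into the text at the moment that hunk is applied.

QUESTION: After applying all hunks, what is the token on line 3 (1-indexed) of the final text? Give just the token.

Answer: abzkh

Derivation:
Hunk 1: at line 1 remove [pgs,fhgxn,qktal] add [hpz,jmd,cyu] -> 7 lines: jrku wnt hpz jmd cyu yanez rdsnn
Hunk 2: at line 1 remove [hpz,jmd,cyu] add [abzkh,nznio] -> 6 lines: jrku wnt abzkh nznio yanez rdsnn
Hunk 3: at line 3 remove [nznio,yanez] add [vcsvu] -> 5 lines: jrku wnt abzkh vcsvu rdsnn
Final line 3: abzkh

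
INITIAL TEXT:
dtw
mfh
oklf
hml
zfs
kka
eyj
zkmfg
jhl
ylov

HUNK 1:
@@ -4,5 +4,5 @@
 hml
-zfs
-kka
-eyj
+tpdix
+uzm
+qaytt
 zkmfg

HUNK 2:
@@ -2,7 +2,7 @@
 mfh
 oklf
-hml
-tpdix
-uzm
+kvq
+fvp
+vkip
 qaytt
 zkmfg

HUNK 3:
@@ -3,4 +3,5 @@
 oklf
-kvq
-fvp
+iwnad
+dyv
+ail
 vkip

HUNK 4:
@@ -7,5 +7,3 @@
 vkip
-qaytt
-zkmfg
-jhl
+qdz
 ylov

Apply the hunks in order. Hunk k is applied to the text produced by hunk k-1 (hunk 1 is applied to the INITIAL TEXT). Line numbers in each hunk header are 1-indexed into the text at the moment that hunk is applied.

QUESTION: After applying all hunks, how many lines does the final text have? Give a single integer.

Hunk 1: at line 4 remove [zfs,kka,eyj] add [tpdix,uzm,qaytt] -> 10 lines: dtw mfh oklf hml tpdix uzm qaytt zkmfg jhl ylov
Hunk 2: at line 2 remove [hml,tpdix,uzm] add [kvq,fvp,vkip] -> 10 lines: dtw mfh oklf kvq fvp vkip qaytt zkmfg jhl ylov
Hunk 3: at line 3 remove [kvq,fvp] add [iwnad,dyv,ail] -> 11 lines: dtw mfh oklf iwnad dyv ail vkip qaytt zkmfg jhl ylov
Hunk 4: at line 7 remove [qaytt,zkmfg,jhl] add [qdz] -> 9 lines: dtw mfh oklf iwnad dyv ail vkip qdz ylov
Final line count: 9

Answer: 9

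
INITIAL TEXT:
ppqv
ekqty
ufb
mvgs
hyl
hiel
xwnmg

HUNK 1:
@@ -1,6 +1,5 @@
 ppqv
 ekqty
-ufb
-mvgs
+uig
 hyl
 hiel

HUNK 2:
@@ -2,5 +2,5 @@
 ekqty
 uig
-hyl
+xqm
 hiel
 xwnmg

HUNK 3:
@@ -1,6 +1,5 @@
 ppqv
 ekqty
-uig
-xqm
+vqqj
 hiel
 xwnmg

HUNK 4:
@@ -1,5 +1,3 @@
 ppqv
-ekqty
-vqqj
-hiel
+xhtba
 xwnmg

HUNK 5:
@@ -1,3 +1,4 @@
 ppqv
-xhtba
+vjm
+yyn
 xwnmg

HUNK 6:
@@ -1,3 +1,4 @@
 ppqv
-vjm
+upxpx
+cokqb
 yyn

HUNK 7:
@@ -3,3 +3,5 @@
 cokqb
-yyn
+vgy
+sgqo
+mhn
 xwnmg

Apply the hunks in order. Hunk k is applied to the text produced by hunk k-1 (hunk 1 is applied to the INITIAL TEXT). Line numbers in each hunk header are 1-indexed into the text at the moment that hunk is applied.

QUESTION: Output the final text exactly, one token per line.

Hunk 1: at line 1 remove [ufb,mvgs] add [uig] -> 6 lines: ppqv ekqty uig hyl hiel xwnmg
Hunk 2: at line 2 remove [hyl] add [xqm] -> 6 lines: ppqv ekqty uig xqm hiel xwnmg
Hunk 3: at line 1 remove [uig,xqm] add [vqqj] -> 5 lines: ppqv ekqty vqqj hiel xwnmg
Hunk 4: at line 1 remove [ekqty,vqqj,hiel] add [xhtba] -> 3 lines: ppqv xhtba xwnmg
Hunk 5: at line 1 remove [xhtba] add [vjm,yyn] -> 4 lines: ppqv vjm yyn xwnmg
Hunk 6: at line 1 remove [vjm] add [upxpx,cokqb] -> 5 lines: ppqv upxpx cokqb yyn xwnmg
Hunk 7: at line 3 remove [yyn] add [vgy,sgqo,mhn] -> 7 lines: ppqv upxpx cokqb vgy sgqo mhn xwnmg

Answer: ppqv
upxpx
cokqb
vgy
sgqo
mhn
xwnmg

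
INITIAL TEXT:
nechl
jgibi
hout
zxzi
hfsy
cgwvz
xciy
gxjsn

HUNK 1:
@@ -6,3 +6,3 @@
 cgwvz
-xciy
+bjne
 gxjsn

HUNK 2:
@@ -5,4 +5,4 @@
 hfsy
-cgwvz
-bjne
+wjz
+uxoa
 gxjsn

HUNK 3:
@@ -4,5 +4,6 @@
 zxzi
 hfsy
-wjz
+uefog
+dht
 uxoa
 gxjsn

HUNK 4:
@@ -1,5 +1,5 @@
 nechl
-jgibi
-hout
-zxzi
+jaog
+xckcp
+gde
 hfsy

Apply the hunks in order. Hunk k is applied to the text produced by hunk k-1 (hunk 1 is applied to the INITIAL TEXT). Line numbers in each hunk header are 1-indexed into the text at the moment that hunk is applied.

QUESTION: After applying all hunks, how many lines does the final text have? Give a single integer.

Answer: 9

Derivation:
Hunk 1: at line 6 remove [xciy] add [bjne] -> 8 lines: nechl jgibi hout zxzi hfsy cgwvz bjne gxjsn
Hunk 2: at line 5 remove [cgwvz,bjne] add [wjz,uxoa] -> 8 lines: nechl jgibi hout zxzi hfsy wjz uxoa gxjsn
Hunk 3: at line 4 remove [wjz] add [uefog,dht] -> 9 lines: nechl jgibi hout zxzi hfsy uefog dht uxoa gxjsn
Hunk 4: at line 1 remove [jgibi,hout,zxzi] add [jaog,xckcp,gde] -> 9 lines: nechl jaog xckcp gde hfsy uefog dht uxoa gxjsn
Final line count: 9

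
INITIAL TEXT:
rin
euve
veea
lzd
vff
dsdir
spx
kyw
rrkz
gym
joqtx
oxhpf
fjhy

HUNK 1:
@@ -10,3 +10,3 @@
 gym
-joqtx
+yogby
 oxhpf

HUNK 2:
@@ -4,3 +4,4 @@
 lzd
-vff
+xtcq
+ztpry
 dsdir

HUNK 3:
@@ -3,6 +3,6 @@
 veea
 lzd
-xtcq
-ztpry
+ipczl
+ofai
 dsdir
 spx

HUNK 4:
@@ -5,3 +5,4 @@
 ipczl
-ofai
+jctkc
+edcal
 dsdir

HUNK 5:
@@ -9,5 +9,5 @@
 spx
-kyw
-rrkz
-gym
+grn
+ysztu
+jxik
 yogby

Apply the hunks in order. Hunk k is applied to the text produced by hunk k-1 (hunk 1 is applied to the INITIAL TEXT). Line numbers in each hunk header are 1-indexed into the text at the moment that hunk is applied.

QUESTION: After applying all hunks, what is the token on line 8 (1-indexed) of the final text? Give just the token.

Answer: dsdir

Derivation:
Hunk 1: at line 10 remove [joqtx] add [yogby] -> 13 lines: rin euve veea lzd vff dsdir spx kyw rrkz gym yogby oxhpf fjhy
Hunk 2: at line 4 remove [vff] add [xtcq,ztpry] -> 14 lines: rin euve veea lzd xtcq ztpry dsdir spx kyw rrkz gym yogby oxhpf fjhy
Hunk 3: at line 3 remove [xtcq,ztpry] add [ipczl,ofai] -> 14 lines: rin euve veea lzd ipczl ofai dsdir spx kyw rrkz gym yogby oxhpf fjhy
Hunk 4: at line 5 remove [ofai] add [jctkc,edcal] -> 15 lines: rin euve veea lzd ipczl jctkc edcal dsdir spx kyw rrkz gym yogby oxhpf fjhy
Hunk 5: at line 9 remove [kyw,rrkz,gym] add [grn,ysztu,jxik] -> 15 lines: rin euve veea lzd ipczl jctkc edcal dsdir spx grn ysztu jxik yogby oxhpf fjhy
Final line 8: dsdir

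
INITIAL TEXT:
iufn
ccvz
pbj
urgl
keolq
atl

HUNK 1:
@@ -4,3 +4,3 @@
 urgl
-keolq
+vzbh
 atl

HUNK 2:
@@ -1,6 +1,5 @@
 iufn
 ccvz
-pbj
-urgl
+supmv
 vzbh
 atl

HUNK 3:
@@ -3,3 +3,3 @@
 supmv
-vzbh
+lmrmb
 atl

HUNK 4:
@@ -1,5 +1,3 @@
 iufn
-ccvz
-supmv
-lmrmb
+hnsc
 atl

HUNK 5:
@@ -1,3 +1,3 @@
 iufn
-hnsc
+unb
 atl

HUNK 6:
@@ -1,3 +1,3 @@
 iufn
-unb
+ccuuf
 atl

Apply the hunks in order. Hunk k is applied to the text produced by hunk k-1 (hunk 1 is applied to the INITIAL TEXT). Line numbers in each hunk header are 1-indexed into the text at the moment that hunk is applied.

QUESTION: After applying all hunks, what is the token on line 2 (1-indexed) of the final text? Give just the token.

Hunk 1: at line 4 remove [keolq] add [vzbh] -> 6 lines: iufn ccvz pbj urgl vzbh atl
Hunk 2: at line 1 remove [pbj,urgl] add [supmv] -> 5 lines: iufn ccvz supmv vzbh atl
Hunk 3: at line 3 remove [vzbh] add [lmrmb] -> 5 lines: iufn ccvz supmv lmrmb atl
Hunk 4: at line 1 remove [ccvz,supmv,lmrmb] add [hnsc] -> 3 lines: iufn hnsc atl
Hunk 5: at line 1 remove [hnsc] add [unb] -> 3 lines: iufn unb atl
Hunk 6: at line 1 remove [unb] add [ccuuf] -> 3 lines: iufn ccuuf atl
Final line 2: ccuuf

Answer: ccuuf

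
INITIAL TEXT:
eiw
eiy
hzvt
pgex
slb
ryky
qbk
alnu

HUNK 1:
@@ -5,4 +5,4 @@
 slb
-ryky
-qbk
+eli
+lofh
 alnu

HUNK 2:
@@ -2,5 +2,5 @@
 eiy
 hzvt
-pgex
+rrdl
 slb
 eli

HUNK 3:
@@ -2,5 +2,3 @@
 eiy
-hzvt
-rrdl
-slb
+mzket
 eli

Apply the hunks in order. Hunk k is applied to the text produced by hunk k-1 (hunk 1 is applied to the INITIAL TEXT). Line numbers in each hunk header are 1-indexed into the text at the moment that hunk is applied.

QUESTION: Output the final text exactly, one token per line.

Answer: eiw
eiy
mzket
eli
lofh
alnu

Derivation:
Hunk 1: at line 5 remove [ryky,qbk] add [eli,lofh] -> 8 lines: eiw eiy hzvt pgex slb eli lofh alnu
Hunk 2: at line 2 remove [pgex] add [rrdl] -> 8 lines: eiw eiy hzvt rrdl slb eli lofh alnu
Hunk 3: at line 2 remove [hzvt,rrdl,slb] add [mzket] -> 6 lines: eiw eiy mzket eli lofh alnu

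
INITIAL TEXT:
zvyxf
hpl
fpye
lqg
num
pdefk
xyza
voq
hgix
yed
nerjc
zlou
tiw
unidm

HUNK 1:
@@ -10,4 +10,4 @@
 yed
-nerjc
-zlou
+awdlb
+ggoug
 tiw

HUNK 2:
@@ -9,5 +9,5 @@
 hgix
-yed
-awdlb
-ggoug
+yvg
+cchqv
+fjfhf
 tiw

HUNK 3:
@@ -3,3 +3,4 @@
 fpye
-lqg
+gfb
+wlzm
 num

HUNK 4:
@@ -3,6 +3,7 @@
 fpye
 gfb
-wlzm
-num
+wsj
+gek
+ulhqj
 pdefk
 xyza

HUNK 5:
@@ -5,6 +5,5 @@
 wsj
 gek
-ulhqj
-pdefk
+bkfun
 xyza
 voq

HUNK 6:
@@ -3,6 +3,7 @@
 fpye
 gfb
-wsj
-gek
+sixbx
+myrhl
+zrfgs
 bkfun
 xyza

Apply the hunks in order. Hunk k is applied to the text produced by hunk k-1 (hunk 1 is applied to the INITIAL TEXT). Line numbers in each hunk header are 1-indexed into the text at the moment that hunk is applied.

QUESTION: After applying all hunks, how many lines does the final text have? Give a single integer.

Answer: 16

Derivation:
Hunk 1: at line 10 remove [nerjc,zlou] add [awdlb,ggoug] -> 14 lines: zvyxf hpl fpye lqg num pdefk xyza voq hgix yed awdlb ggoug tiw unidm
Hunk 2: at line 9 remove [yed,awdlb,ggoug] add [yvg,cchqv,fjfhf] -> 14 lines: zvyxf hpl fpye lqg num pdefk xyza voq hgix yvg cchqv fjfhf tiw unidm
Hunk 3: at line 3 remove [lqg] add [gfb,wlzm] -> 15 lines: zvyxf hpl fpye gfb wlzm num pdefk xyza voq hgix yvg cchqv fjfhf tiw unidm
Hunk 4: at line 3 remove [wlzm,num] add [wsj,gek,ulhqj] -> 16 lines: zvyxf hpl fpye gfb wsj gek ulhqj pdefk xyza voq hgix yvg cchqv fjfhf tiw unidm
Hunk 5: at line 5 remove [ulhqj,pdefk] add [bkfun] -> 15 lines: zvyxf hpl fpye gfb wsj gek bkfun xyza voq hgix yvg cchqv fjfhf tiw unidm
Hunk 6: at line 3 remove [wsj,gek] add [sixbx,myrhl,zrfgs] -> 16 lines: zvyxf hpl fpye gfb sixbx myrhl zrfgs bkfun xyza voq hgix yvg cchqv fjfhf tiw unidm
Final line count: 16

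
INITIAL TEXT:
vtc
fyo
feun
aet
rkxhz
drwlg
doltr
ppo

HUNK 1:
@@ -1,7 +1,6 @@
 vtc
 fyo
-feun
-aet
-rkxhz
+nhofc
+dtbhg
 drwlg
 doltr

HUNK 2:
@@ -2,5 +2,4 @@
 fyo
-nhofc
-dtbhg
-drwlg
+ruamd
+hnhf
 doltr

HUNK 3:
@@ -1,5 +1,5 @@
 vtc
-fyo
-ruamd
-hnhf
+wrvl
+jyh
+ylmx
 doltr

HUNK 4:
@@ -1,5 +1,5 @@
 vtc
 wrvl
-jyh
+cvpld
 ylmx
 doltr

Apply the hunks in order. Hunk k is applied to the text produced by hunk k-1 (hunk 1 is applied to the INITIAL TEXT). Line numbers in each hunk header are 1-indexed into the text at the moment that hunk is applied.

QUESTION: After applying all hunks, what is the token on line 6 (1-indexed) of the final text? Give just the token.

Answer: ppo

Derivation:
Hunk 1: at line 1 remove [feun,aet,rkxhz] add [nhofc,dtbhg] -> 7 lines: vtc fyo nhofc dtbhg drwlg doltr ppo
Hunk 2: at line 2 remove [nhofc,dtbhg,drwlg] add [ruamd,hnhf] -> 6 lines: vtc fyo ruamd hnhf doltr ppo
Hunk 3: at line 1 remove [fyo,ruamd,hnhf] add [wrvl,jyh,ylmx] -> 6 lines: vtc wrvl jyh ylmx doltr ppo
Hunk 4: at line 1 remove [jyh] add [cvpld] -> 6 lines: vtc wrvl cvpld ylmx doltr ppo
Final line 6: ppo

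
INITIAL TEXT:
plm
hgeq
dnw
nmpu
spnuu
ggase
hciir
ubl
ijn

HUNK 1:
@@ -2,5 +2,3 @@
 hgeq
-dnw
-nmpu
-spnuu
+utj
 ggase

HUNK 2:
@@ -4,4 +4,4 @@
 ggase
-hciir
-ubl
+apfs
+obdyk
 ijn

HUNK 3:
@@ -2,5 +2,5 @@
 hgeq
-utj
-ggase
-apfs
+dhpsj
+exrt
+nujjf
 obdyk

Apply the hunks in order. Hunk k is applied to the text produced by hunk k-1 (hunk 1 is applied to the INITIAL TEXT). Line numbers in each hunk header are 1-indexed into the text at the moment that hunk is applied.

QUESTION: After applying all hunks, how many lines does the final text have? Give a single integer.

Hunk 1: at line 2 remove [dnw,nmpu,spnuu] add [utj] -> 7 lines: plm hgeq utj ggase hciir ubl ijn
Hunk 2: at line 4 remove [hciir,ubl] add [apfs,obdyk] -> 7 lines: plm hgeq utj ggase apfs obdyk ijn
Hunk 3: at line 2 remove [utj,ggase,apfs] add [dhpsj,exrt,nujjf] -> 7 lines: plm hgeq dhpsj exrt nujjf obdyk ijn
Final line count: 7

Answer: 7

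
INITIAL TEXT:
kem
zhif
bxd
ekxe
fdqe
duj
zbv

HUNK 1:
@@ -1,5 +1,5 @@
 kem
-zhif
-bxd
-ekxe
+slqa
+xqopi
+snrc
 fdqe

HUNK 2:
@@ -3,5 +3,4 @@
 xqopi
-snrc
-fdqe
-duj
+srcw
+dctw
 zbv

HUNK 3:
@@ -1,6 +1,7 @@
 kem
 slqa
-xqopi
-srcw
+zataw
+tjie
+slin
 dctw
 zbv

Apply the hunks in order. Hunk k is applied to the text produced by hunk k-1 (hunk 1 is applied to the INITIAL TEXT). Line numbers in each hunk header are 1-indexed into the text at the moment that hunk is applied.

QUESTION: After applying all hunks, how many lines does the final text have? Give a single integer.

Hunk 1: at line 1 remove [zhif,bxd,ekxe] add [slqa,xqopi,snrc] -> 7 lines: kem slqa xqopi snrc fdqe duj zbv
Hunk 2: at line 3 remove [snrc,fdqe,duj] add [srcw,dctw] -> 6 lines: kem slqa xqopi srcw dctw zbv
Hunk 3: at line 1 remove [xqopi,srcw] add [zataw,tjie,slin] -> 7 lines: kem slqa zataw tjie slin dctw zbv
Final line count: 7

Answer: 7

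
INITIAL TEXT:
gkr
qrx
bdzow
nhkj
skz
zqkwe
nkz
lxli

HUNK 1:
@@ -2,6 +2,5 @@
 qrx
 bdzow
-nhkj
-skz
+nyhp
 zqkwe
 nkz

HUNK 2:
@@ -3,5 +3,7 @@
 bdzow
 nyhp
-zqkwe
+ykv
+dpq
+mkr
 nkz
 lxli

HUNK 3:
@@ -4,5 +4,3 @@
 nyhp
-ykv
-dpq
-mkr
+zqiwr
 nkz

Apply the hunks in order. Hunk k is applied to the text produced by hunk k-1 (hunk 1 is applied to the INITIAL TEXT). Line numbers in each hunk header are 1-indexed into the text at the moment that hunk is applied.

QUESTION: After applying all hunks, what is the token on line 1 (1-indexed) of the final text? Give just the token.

Answer: gkr

Derivation:
Hunk 1: at line 2 remove [nhkj,skz] add [nyhp] -> 7 lines: gkr qrx bdzow nyhp zqkwe nkz lxli
Hunk 2: at line 3 remove [zqkwe] add [ykv,dpq,mkr] -> 9 lines: gkr qrx bdzow nyhp ykv dpq mkr nkz lxli
Hunk 3: at line 4 remove [ykv,dpq,mkr] add [zqiwr] -> 7 lines: gkr qrx bdzow nyhp zqiwr nkz lxli
Final line 1: gkr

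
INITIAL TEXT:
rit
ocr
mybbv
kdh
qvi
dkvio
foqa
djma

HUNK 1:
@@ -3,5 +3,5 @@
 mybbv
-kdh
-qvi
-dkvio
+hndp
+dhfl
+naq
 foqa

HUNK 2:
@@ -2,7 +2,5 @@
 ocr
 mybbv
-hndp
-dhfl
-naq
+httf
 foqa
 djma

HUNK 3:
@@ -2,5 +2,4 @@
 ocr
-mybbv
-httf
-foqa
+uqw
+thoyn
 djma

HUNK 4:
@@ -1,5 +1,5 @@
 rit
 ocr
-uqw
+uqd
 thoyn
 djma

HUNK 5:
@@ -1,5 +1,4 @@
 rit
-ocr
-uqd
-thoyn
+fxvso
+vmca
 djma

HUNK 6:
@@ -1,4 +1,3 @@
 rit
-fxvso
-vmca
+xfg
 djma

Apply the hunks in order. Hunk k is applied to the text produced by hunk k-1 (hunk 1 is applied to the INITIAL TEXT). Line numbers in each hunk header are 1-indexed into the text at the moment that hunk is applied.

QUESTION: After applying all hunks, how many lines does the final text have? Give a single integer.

Answer: 3

Derivation:
Hunk 1: at line 3 remove [kdh,qvi,dkvio] add [hndp,dhfl,naq] -> 8 lines: rit ocr mybbv hndp dhfl naq foqa djma
Hunk 2: at line 2 remove [hndp,dhfl,naq] add [httf] -> 6 lines: rit ocr mybbv httf foqa djma
Hunk 3: at line 2 remove [mybbv,httf,foqa] add [uqw,thoyn] -> 5 lines: rit ocr uqw thoyn djma
Hunk 4: at line 1 remove [uqw] add [uqd] -> 5 lines: rit ocr uqd thoyn djma
Hunk 5: at line 1 remove [ocr,uqd,thoyn] add [fxvso,vmca] -> 4 lines: rit fxvso vmca djma
Hunk 6: at line 1 remove [fxvso,vmca] add [xfg] -> 3 lines: rit xfg djma
Final line count: 3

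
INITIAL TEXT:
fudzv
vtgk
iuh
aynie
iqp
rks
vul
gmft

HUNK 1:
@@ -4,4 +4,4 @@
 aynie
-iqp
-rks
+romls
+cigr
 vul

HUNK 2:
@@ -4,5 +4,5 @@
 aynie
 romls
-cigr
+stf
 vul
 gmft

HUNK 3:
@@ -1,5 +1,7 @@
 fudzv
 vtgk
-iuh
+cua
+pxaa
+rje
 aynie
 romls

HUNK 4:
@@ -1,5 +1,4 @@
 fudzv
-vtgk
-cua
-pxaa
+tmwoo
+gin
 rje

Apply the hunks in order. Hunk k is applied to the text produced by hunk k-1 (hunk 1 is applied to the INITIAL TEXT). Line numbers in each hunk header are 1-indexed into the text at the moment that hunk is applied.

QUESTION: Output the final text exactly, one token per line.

Hunk 1: at line 4 remove [iqp,rks] add [romls,cigr] -> 8 lines: fudzv vtgk iuh aynie romls cigr vul gmft
Hunk 2: at line 4 remove [cigr] add [stf] -> 8 lines: fudzv vtgk iuh aynie romls stf vul gmft
Hunk 3: at line 1 remove [iuh] add [cua,pxaa,rje] -> 10 lines: fudzv vtgk cua pxaa rje aynie romls stf vul gmft
Hunk 4: at line 1 remove [vtgk,cua,pxaa] add [tmwoo,gin] -> 9 lines: fudzv tmwoo gin rje aynie romls stf vul gmft

Answer: fudzv
tmwoo
gin
rje
aynie
romls
stf
vul
gmft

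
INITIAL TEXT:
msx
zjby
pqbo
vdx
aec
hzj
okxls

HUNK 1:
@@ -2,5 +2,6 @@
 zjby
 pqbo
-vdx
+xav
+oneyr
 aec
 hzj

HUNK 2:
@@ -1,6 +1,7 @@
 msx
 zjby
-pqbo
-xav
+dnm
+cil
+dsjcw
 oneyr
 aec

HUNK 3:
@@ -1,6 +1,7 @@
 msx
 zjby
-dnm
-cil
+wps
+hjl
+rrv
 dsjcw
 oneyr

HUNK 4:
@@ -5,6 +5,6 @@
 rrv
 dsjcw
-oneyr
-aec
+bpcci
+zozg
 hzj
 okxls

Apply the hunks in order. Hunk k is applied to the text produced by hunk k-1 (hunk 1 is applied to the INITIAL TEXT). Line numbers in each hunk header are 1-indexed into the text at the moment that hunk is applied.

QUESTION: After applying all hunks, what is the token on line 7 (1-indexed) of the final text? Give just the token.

Answer: bpcci

Derivation:
Hunk 1: at line 2 remove [vdx] add [xav,oneyr] -> 8 lines: msx zjby pqbo xav oneyr aec hzj okxls
Hunk 2: at line 1 remove [pqbo,xav] add [dnm,cil,dsjcw] -> 9 lines: msx zjby dnm cil dsjcw oneyr aec hzj okxls
Hunk 3: at line 1 remove [dnm,cil] add [wps,hjl,rrv] -> 10 lines: msx zjby wps hjl rrv dsjcw oneyr aec hzj okxls
Hunk 4: at line 5 remove [oneyr,aec] add [bpcci,zozg] -> 10 lines: msx zjby wps hjl rrv dsjcw bpcci zozg hzj okxls
Final line 7: bpcci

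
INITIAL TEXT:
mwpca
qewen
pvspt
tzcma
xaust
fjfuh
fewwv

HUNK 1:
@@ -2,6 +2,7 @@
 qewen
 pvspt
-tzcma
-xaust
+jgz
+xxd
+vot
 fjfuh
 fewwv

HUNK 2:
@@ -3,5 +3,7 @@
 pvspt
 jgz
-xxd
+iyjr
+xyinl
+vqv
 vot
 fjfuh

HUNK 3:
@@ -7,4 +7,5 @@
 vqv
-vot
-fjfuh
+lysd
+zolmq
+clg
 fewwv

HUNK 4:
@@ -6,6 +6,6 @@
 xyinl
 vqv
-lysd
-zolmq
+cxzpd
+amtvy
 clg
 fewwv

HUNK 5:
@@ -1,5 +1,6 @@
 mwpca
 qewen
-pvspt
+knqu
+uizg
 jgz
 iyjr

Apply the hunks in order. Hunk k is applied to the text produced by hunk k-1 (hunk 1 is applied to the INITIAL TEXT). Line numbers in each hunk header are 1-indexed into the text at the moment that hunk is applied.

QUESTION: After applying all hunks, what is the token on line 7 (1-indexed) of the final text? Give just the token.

Hunk 1: at line 2 remove [tzcma,xaust] add [jgz,xxd,vot] -> 8 lines: mwpca qewen pvspt jgz xxd vot fjfuh fewwv
Hunk 2: at line 3 remove [xxd] add [iyjr,xyinl,vqv] -> 10 lines: mwpca qewen pvspt jgz iyjr xyinl vqv vot fjfuh fewwv
Hunk 3: at line 7 remove [vot,fjfuh] add [lysd,zolmq,clg] -> 11 lines: mwpca qewen pvspt jgz iyjr xyinl vqv lysd zolmq clg fewwv
Hunk 4: at line 6 remove [lysd,zolmq] add [cxzpd,amtvy] -> 11 lines: mwpca qewen pvspt jgz iyjr xyinl vqv cxzpd amtvy clg fewwv
Hunk 5: at line 1 remove [pvspt] add [knqu,uizg] -> 12 lines: mwpca qewen knqu uizg jgz iyjr xyinl vqv cxzpd amtvy clg fewwv
Final line 7: xyinl

Answer: xyinl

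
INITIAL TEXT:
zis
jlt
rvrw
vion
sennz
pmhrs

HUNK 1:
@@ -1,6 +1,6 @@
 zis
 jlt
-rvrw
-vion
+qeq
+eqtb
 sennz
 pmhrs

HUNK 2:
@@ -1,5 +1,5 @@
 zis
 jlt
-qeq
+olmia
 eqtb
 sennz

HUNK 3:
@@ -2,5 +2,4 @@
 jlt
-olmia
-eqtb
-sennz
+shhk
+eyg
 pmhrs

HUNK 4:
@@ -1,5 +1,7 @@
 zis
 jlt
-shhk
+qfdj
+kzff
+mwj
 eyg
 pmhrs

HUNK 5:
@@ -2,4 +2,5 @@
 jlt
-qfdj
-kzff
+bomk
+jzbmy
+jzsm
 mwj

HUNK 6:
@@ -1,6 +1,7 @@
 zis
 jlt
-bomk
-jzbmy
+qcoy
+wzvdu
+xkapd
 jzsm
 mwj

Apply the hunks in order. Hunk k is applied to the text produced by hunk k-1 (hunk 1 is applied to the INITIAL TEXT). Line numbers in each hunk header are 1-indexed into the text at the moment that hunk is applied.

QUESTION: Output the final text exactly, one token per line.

Hunk 1: at line 1 remove [rvrw,vion] add [qeq,eqtb] -> 6 lines: zis jlt qeq eqtb sennz pmhrs
Hunk 2: at line 1 remove [qeq] add [olmia] -> 6 lines: zis jlt olmia eqtb sennz pmhrs
Hunk 3: at line 2 remove [olmia,eqtb,sennz] add [shhk,eyg] -> 5 lines: zis jlt shhk eyg pmhrs
Hunk 4: at line 1 remove [shhk] add [qfdj,kzff,mwj] -> 7 lines: zis jlt qfdj kzff mwj eyg pmhrs
Hunk 5: at line 2 remove [qfdj,kzff] add [bomk,jzbmy,jzsm] -> 8 lines: zis jlt bomk jzbmy jzsm mwj eyg pmhrs
Hunk 6: at line 1 remove [bomk,jzbmy] add [qcoy,wzvdu,xkapd] -> 9 lines: zis jlt qcoy wzvdu xkapd jzsm mwj eyg pmhrs

Answer: zis
jlt
qcoy
wzvdu
xkapd
jzsm
mwj
eyg
pmhrs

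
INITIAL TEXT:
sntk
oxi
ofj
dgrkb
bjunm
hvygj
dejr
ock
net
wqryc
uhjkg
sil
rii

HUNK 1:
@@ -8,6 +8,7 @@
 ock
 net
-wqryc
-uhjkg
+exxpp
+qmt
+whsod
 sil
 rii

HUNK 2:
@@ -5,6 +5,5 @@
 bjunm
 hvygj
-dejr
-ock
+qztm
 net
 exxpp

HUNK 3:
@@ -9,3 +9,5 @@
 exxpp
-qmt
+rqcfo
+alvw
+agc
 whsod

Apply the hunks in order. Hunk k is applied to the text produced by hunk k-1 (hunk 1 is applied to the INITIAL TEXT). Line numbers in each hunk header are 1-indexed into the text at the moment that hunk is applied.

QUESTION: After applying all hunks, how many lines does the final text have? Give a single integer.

Answer: 15

Derivation:
Hunk 1: at line 8 remove [wqryc,uhjkg] add [exxpp,qmt,whsod] -> 14 lines: sntk oxi ofj dgrkb bjunm hvygj dejr ock net exxpp qmt whsod sil rii
Hunk 2: at line 5 remove [dejr,ock] add [qztm] -> 13 lines: sntk oxi ofj dgrkb bjunm hvygj qztm net exxpp qmt whsod sil rii
Hunk 3: at line 9 remove [qmt] add [rqcfo,alvw,agc] -> 15 lines: sntk oxi ofj dgrkb bjunm hvygj qztm net exxpp rqcfo alvw agc whsod sil rii
Final line count: 15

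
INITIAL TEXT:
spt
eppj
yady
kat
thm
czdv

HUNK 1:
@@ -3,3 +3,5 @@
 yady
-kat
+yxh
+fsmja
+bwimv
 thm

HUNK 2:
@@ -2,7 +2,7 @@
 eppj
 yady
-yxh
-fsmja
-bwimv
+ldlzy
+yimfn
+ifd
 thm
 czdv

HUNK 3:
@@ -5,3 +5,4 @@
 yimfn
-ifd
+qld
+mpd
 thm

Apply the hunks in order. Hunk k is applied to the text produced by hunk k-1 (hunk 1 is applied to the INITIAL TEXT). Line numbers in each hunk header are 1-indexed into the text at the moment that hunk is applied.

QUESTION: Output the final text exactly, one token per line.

Hunk 1: at line 3 remove [kat] add [yxh,fsmja,bwimv] -> 8 lines: spt eppj yady yxh fsmja bwimv thm czdv
Hunk 2: at line 2 remove [yxh,fsmja,bwimv] add [ldlzy,yimfn,ifd] -> 8 lines: spt eppj yady ldlzy yimfn ifd thm czdv
Hunk 3: at line 5 remove [ifd] add [qld,mpd] -> 9 lines: spt eppj yady ldlzy yimfn qld mpd thm czdv

Answer: spt
eppj
yady
ldlzy
yimfn
qld
mpd
thm
czdv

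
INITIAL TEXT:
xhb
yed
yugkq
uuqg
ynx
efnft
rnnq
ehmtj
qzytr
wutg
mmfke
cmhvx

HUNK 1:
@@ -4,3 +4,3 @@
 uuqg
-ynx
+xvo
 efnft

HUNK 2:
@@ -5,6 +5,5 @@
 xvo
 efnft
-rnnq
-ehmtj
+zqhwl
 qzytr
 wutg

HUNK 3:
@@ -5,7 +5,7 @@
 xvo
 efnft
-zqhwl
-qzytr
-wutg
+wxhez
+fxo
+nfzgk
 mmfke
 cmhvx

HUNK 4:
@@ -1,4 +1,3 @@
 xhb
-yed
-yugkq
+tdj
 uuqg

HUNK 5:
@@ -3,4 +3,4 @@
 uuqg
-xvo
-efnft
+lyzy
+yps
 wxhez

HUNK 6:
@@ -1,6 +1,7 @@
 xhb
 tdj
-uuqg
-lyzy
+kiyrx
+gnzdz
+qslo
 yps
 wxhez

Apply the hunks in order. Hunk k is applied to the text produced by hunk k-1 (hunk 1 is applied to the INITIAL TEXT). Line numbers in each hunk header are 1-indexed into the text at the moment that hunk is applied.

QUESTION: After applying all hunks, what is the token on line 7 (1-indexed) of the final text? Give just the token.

Hunk 1: at line 4 remove [ynx] add [xvo] -> 12 lines: xhb yed yugkq uuqg xvo efnft rnnq ehmtj qzytr wutg mmfke cmhvx
Hunk 2: at line 5 remove [rnnq,ehmtj] add [zqhwl] -> 11 lines: xhb yed yugkq uuqg xvo efnft zqhwl qzytr wutg mmfke cmhvx
Hunk 3: at line 5 remove [zqhwl,qzytr,wutg] add [wxhez,fxo,nfzgk] -> 11 lines: xhb yed yugkq uuqg xvo efnft wxhez fxo nfzgk mmfke cmhvx
Hunk 4: at line 1 remove [yed,yugkq] add [tdj] -> 10 lines: xhb tdj uuqg xvo efnft wxhez fxo nfzgk mmfke cmhvx
Hunk 5: at line 3 remove [xvo,efnft] add [lyzy,yps] -> 10 lines: xhb tdj uuqg lyzy yps wxhez fxo nfzgk mmfke cmhvx
Hunk 6: at line 1 remove [uuqg,lyzy] add [kiyrx,gnzdz,qslo] -> 11 lines: xhb tdj kiyrx gnzdz qslo yps wxhez fxo nfzgk mmfke cmhvx
Final line 7: wxhez

Answer: wxhez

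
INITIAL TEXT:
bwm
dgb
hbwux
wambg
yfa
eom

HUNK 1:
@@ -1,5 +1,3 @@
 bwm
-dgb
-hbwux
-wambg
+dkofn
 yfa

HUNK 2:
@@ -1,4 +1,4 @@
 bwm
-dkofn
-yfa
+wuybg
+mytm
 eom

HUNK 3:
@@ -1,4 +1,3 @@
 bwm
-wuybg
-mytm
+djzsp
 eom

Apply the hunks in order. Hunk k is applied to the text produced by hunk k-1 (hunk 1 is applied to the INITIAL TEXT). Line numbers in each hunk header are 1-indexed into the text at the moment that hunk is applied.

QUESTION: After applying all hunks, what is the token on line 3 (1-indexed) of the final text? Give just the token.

Hunk 1: at line 1 remove [dgb,hbwux,wambg] add [dkofn] -> 4 lines: bwm dkofn yfa eom
Hunk 2: at line 1 remove [dkofn,yfa] add [wuybg,mytm] -> 4 lines: bwm wuybg mytm eom
Hunk 3: at line 1 remove [wuybg,mytm] add [djzsp] -> 3 lines: bwm djzsp eom
Final line 3: eom

Answer: eom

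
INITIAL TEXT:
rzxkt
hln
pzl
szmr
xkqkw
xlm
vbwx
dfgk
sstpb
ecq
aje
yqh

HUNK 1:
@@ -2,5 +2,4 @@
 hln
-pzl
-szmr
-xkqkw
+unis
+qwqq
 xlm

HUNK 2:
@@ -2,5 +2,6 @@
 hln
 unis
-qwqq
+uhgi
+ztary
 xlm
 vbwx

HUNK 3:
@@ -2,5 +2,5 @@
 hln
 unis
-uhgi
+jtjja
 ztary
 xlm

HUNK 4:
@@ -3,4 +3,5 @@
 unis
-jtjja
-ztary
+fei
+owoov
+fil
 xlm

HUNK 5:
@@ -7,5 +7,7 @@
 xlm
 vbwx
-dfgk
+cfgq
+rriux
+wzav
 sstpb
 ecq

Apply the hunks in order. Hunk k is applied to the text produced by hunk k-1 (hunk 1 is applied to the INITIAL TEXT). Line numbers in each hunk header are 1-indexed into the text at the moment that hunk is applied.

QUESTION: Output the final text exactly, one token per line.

Answer: rzxkt
hln
unis
fei
owoov
fil
xlm
vbwx
cfgq
rriux
wzav
sstpb
ecq
aje
yqh

Derivation:
Hunk 1: at line 2 remove [pzl,szmr,xkqkw] add [unis,qwqq] -> 11 lines: rzxkt hln unis qwqq xlm vbwx dfgk sstpb ecq aje yqh
Hunk 2: at line 2 remove [qwqq] add [uhgi,ztary] -> 12 lines: rzxkt hln unis uhgi ztary xlm vbwx dfgk sstpb ecq aje yqh
Hunk 3: at line 2 remove [uhgi] add [jtjja] -> 12 lines: rzxkt hln unis jtjja ztary xlm vbwx dfgk sstpb ecq aje yqh
Hunk 4: at line 3 remove [jtjja,ztary] add [fei,owoov,fil] -> 13 lines: rzxkt hln unis fei owoov fil xlm vbwx dfgk sstpb ecq aje yqh
Hunk 5: at line 7 remove [dfgk] add [cfgq,rriux,wzav] -> 15 lines: rzxkt hln unis fei owoov fil xlm vbwx cfgq rriux wzav sstpb ecq aje yqh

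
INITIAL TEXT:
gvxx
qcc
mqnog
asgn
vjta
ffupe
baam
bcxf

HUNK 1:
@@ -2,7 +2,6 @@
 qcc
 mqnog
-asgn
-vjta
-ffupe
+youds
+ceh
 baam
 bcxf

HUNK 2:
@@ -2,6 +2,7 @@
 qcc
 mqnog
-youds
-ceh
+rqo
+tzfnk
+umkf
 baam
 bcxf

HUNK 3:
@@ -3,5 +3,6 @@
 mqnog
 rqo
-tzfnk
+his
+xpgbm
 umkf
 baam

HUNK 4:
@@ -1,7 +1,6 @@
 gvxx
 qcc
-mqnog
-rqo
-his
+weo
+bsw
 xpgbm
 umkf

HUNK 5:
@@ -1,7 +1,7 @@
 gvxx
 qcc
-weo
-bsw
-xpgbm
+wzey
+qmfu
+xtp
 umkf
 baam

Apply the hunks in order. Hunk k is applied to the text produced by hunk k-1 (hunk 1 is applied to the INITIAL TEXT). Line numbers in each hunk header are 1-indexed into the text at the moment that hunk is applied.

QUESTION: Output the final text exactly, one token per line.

Answer: gvxx
qcc
wzey
qmfu
xtp
umkf
baam
bcxf

Derivation:
Hunk 1: at line 2 remove [asgn,vjta,ffupe] add [youds,ceh] -> 7 lines: gvxx qcc mqnog youds ceh baam bcxf
Hunk 2: at line 2 remove [youds,ceh] add [rqo,tzfnk,umkf] -> 8 lines: gvxx qcc mqnog rqo tzfnk umkf baam bcxf
Hunk 3: at line 3 remove [tzfnk] add [his,xpgbm] -> 9 lines: gvxx qcc mqnog rqo his xpgbm umkf baam bcxf
Hunk 4: at line 1 remove [mqnog,rqo,his] add [weo,bsw] -> 8 lines: gvxx qcc weo bsw xpgbm umkf baam bcxf
Hunk 5: at line 1 remove [weo,bsw,xpgbm] add [wzey,qmfu,xtp] -> 8 lines: gvxx qcc wzey qmfu xtp umkf baam bcxf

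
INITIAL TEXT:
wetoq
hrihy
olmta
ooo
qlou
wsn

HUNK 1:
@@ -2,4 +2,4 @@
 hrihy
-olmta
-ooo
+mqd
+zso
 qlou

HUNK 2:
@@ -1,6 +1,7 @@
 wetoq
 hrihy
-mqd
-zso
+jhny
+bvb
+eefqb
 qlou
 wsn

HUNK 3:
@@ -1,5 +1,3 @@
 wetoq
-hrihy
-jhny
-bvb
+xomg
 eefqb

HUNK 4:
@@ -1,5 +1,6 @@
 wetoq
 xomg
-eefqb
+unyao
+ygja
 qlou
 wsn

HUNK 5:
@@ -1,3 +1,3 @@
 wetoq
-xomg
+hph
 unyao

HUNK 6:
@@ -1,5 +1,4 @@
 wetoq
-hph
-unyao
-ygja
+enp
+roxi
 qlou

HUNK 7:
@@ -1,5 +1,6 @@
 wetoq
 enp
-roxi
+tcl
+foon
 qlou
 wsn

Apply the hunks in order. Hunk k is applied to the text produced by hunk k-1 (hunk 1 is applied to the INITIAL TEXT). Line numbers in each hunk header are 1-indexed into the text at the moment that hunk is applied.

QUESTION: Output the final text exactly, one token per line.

Answer: wetoq
enp
tcl
foon
qlou
wsn

Derivation:
Hunk 1: at line 2 remove [olmta,ooo] add [mqd,zso] -> 6 lines: wetoq hrihy mqd zso qlou wsn
Hunk 2: at line 1 remove [mqd,zso] add [jhny,bvb,eefqb] -> 7 lines: wetoq hrihy jhny bvb eefqb qlou wsn
Hunk 3: at line 1 remove [hrihy,jhny,bvb] add [xomg] -> 5 lines: wetoq xomg eefqb qlou wsn
Hunk 4: at line 1 remove [eefqb] add [unyao,ygja] -> 6 lines: wetoq xomg unyao ygja qlou wsn
Hunk 5: at line 1 remove [xomg] add [hph] -> 6 lines: wetoq hph unyao ygja qlou wsn
Hunk 6: at line 1 remove [hph,unyao,ygja] add [enp,roxi] -> 5 lines: wetoq enp roxi qlou wsn
Hunk 7: at line 1 remove [roxi] add [tcl,foon] -> 6 lines: wetoq enp tcl foon qlou wsn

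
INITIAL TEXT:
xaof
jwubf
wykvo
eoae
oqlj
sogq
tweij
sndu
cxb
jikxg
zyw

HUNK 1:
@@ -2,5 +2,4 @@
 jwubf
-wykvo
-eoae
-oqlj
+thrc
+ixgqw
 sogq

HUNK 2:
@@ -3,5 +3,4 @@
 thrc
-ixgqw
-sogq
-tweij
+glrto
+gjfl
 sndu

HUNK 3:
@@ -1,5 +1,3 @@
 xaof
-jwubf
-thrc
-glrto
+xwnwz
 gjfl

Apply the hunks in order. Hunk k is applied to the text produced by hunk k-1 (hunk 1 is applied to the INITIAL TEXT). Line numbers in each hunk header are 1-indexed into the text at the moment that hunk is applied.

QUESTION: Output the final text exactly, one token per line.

Hunk 1: at line 2 remove [wykvo,eoae,oqlj] add [thrc,ixgqw] -> 10 lines: xaof jwubf thrc ixgqw sogq tweij sndu cxb jikxg zyw
Hunk 2: at line 3 remove [ixgqw,sogq,tweij] add [glrto,gjfl] -> 9 lines: xaof jwubf thrc glrto gjfl sndu cxb jikxg zyw
Hunk 3: at line 1 remove [jwubf,thrc,glrto] add [xwnwz] -> 7 lines: xaof xwnwz gjfl sndu cxb jikxg zyw

Answer: xaof
xwnwz
gjfl
sndu
cxb
jikxg
zyw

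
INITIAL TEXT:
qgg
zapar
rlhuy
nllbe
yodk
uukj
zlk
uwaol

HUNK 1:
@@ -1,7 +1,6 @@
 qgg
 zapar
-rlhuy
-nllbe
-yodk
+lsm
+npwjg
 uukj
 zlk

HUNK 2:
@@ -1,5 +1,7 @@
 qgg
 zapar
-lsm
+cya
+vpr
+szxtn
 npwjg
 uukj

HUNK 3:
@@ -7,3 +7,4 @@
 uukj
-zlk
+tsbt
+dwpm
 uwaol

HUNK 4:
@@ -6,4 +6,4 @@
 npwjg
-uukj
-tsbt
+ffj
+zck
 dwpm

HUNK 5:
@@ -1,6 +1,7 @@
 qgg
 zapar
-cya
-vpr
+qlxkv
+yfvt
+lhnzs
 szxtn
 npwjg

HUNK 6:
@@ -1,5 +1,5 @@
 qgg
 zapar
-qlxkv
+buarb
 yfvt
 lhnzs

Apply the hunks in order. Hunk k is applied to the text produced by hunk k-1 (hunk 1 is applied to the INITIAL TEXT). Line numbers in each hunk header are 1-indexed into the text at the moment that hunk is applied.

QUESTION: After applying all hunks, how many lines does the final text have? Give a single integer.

Hunk 1: at line 1 remove [rlhuy,nllbe,yodk] add [lsm,npwjg] -> 7 lines: qgg zapar lsm npwjg uukj zlk uwaol
Hunk 2: at line 1 remove [lsm] add [cya,vpr,szxtn] -> 9 lines: qgg zapar cya vpr szxtn npwjg uukj zlk uwaol
Hunk 3: at line 7 remove [zlk] add [tsbt,dwpm] -> 10 lines: qgg zapar cya vpr szxtn npwjg uukj tsbt dwpm uwaol
Hunk 4: at line 6 remove [uukj,tsbt] add [ffj,zck] -> 10 lines: qgg zapar cya vpr szxtn npwjg ffj zck dwpm uwaol
Hunk 5: at line 1 remove [cya,vpr] add [qlxkv,yfvt,lhnzs] -> 11 lines: qgg zapar qlxkv yfvt lhnzs szxtn npwjg ffj zck dwpm uwaol
Hunk 6: at line 1 remove [qlxkv] add [buarb] -> 11 lines: qgg zapar buarb yfvt lhnzs szxtn npwjg ffj zck dwpm uwaol
Final line count: 11

Answer: 11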